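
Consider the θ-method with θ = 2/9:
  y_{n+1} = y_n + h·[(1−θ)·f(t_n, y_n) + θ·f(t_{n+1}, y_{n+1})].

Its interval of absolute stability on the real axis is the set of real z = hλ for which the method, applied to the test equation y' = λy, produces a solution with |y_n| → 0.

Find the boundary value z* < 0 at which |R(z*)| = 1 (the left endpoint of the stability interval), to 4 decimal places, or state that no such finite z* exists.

Test eqn y'=λy, z=hλ:
  y_{n+1} = y_n + z·[7/9·y_n + 2/9·y_{n+1}] ⇒ (1 − 2/9z)y_{n+1} = (1 + 7/9z)y_n
  so R(z) = (1 + 7/9z)/(1 − 2/9z).

Need |R(x)|<1, x<0.
x=-0.61: |R|=0.4628
R=−1: 1+7/9x = −1+2/9x ⇒ -5/9x=2 ⇒ x=2/(-5/9)=-3.6000
Confirm numerically:
  x=-3.506: |R|=0.97065 <1
  x=-3.240: |R|=0.88372 <1
  x=-3.075: |R|=0.82673 <1
  x=-2.308: |R|=0.52556 <1
  x=-4.013: |R|=1.12129 >1
  x=-3.666: |R|=1.02021 >1
Interval (-3.6000, 0).

left endpoint -3.6000.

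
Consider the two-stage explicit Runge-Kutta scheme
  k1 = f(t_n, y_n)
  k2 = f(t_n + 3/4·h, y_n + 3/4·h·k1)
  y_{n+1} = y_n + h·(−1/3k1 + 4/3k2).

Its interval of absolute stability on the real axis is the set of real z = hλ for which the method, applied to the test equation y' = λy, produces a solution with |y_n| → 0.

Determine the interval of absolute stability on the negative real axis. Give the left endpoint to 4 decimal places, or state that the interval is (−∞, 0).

z∈(-1.0000,0).

With y'=λy (z=hλ):
  k1=λy_n ⇒ h·k1=z·y_n;  k2=λ(1+3/4z)y_n ⇒ h·k2=z(1+3/4z)y_n
  y_{n+1}/y_n = 1 − 1/3z + 4/3z(1+3/4z) = 1 + z + z²
  so R(z) = 1 + z + z².

Solve |R(x)|<1 on ℝ⁻.
x=-1.36: |R|=1.4896
R=1: x+1x²=0 ⇒ x=−1=-1.0000; min R=1−1/(4·1)=0.7500>−1
Confirm numerically:
  x=-0.939: |R|=0.94272 <1
  x=-0.792: |R|=0.83526 <1
  x=-0.744: |R|=0.80954 <1
  x=-0.542: |R|=0.75176 <1
  x=-1.233: |R|=1.28729 >1
  x=-1.027: |R|=1.02773 >1
So |R|<1 on (-1.0000, 0).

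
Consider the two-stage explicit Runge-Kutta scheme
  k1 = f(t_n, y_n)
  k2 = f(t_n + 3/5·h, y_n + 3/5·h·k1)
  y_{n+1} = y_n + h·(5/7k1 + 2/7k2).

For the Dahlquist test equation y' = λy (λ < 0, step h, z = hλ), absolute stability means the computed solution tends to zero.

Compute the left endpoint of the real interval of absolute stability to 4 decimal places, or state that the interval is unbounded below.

Test eqn y'=λy, z=hλ:
  k1=λy_n ⇒ h·k1=z·y_n;  k2=λ(1+3/5z)y_n ⇒ h·k2=z(1+3/5z)y_n
  y_{n+1}/y_n = 1 + 5/7z + 2/7z(1+3/5z) = 1 + z + 6/35z²
  Hence R(z) = 1 + z + 6/35z².

Solve |R(x)|<1 on ℝ⁻.
x=-0.81: |R|=0.3025
R=1: x+6/35x²=0 ⇒ x=−35/6=-5.8333; min R=1−1/(4·6/35)=-0.4583>−1
Confirm numerically:
  x=-5.579: |R|=0.75676 <1
  x=-4.888: |R|=0.20786 <1
  x=-2.944: |R|=0.45821 <1
  x=-2.394: |R|=0.41150 <1
  x=-6.279: |R|=1.47972 >1
  x=-6.268: |R|=1.46706 >1
  x=-6.193: |R|=1.38184 >1
So |R|<1 on (-5.8333, 0).

z* = -5.8333.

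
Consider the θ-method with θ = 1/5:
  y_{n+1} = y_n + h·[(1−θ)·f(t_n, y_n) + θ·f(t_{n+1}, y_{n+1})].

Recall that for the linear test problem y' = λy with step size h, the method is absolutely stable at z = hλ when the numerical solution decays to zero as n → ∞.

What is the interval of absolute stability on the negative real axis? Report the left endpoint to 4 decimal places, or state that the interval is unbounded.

(-3.3333, 0).

Test eqn y'=λy, z=hλ:
  y_{n+1} = y_n + z·[4/5·y_n + 1/5·y_{n+1}] ⇒ (1 − 1/5z)y_{n+1} = (1 + 4/5z)y_n
  R(z) = (1 + 4/5z)/(1 − 1/5z).

Boundary: |R(x)|=1, x<0.
x=-0.89: |R|=0.2445
R=−1: 1+4/5x = −1+1/5x ⇒ -3/5x=2 ⇒ x=2/(-3/5)=-3.3333
Confirm numerically:
  x=-3.154: |R|=0.93402 <1
  x=-2.473: |R|=0.65462 <1
  x=-1.465: |R|=0.13302 <1
  x=-1.424: |R|=0.10834 <1
  x=-3.804: |R|=1.16038 >1
  x=-3.632: |R|=1.10380 >1
  x=-3.497: |R|=1.05779 >1
Stable set (-3.3333, 0).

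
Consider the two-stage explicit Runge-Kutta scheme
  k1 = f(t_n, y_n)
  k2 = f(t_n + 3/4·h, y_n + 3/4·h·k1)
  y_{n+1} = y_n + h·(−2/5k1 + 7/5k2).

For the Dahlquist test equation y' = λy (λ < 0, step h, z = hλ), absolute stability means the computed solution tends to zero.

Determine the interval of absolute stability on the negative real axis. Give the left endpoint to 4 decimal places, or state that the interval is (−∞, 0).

Test eqn y'=λy, z=hλ:
  k1=λy_n ⇒ h·k1=z·y_n;  k2=λ(1+3/4z)y_n ⇒ h·k2=z(1+3/4z)y_n
  y_{n+1}/y_n = 1 − 2/5z + 7/5z(1+3/4z) = 1 + z + 21/20z²
  so R(z) = 1 + z + 21/20z².

Find x<0 with |R(x)|<1.
x=-0.93: |R|=0.9781
R=1: x+21/20x²=0 ⇒ x=−20/21=-0.9524; min R=1−1/(4·21/20)=0.7619>−1
Confirm numerically:
  x=-0.698: |R|=0.81356 <1
  x=-0.623: |R|=0.78454 <1
  x=-0.575: |R|=0.77216 <1
  x=-0.442: |R|=0.76313 <1
  x=-1.528: |R|=1.92352 >1
  x=-1.500: |R|=1.86250 >1
  x=-1.378: |R|=1.61583 >1
So |R|<1 on (-0.9524, 0).

z∈(-0.9524,0).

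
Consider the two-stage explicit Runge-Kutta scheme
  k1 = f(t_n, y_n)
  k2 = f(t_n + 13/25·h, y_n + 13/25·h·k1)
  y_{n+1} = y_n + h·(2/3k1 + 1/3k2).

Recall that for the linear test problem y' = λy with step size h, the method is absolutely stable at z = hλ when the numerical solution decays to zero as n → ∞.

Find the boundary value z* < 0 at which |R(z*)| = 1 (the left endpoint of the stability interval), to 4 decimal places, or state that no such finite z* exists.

left endpoint -5.7692.

On y'=λy, z=hλ:
  k1=λy_n ⇒ h·k1=z·y_n;  k2=λ(1+13/25z)y_n ⇒ h·k2=z(1+13/25z)y_n
  y_{n+1}/y_n = 1 + 2/3z + 1/3z(1+13/25z) = 1 + z + 13/75z²
  ⇒ R(z) = 1 + z + 13/75z².

Find x<0 with |R(x)|<1.
x=-1.05: |R|=0.1411
R=1: x+13/75x²=0 ⇒ x=−75/13=-5.7692; min R=1−1/(4·13/75)=-0.4423>−1
Confirm numerically:
  x=-4.840: |R|=0.22044 <1
  x=-3.261: |R|=0.41775 <1
  x=-2.635: |R|=0.43151 <1
  x=-6.367: |R|=1.65971 >1
  x=-5.866: |R|=1.09839 >1
Stable set (-5.7692, 0).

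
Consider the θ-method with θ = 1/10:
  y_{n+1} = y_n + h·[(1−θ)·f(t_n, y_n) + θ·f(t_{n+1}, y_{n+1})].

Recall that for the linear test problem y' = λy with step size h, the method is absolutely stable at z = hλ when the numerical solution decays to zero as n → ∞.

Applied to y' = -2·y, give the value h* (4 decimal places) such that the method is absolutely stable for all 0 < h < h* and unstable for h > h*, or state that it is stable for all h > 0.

(-2.5000,0); λ=-2 ⇒ h* = (5/2)/2 = 1.2500.

On y'=λy, z=hλ:
  y_{n+1} = y_n + z·[9/10·y_n + 1/10·y_{n+1}] ⇒ (1 − 1/10z)y_{n+1} = (1 + 9/10z)y_n
  Hence R(z) = (1 + 9/10z)/(1 − 1/10z).

Boundary: |R(x)|=1, x<0.
x=-0.91: |R|=0.1659
R=−1: 1+9/10x = −1+1/10x ⇒ -4/5x=2 ⇒ x=2/(-4/5)=-2.5000
Confirm numerically:
  x=-1.406: |R|=0.23268 <1
  x=-1.261: |R|=0.11979 <1
  x=-1.001: |R|=0.09008 <1
  x=-2.688: |R|=1.11854 >1
  x=-2.566: |R|=1.04202 >1
Stable set (-2.5000, 0).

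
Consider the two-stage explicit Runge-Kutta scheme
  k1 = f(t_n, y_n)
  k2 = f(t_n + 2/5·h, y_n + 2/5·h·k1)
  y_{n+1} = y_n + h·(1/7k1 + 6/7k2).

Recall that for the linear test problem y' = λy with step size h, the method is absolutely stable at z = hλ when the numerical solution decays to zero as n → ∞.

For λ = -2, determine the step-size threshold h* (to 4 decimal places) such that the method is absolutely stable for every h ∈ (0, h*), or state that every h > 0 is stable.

With y'=λy (z=hλ):
  k1=λy_n ⇒ h·k1=z·y_n;  k2=λ(1+2/5z)y_n ⇒ h·k2=z(1+2/5z)y_n
  y_{n+1}/y_n = 1 + 1/7z + 6/7z(1+2/5z) = 1 + z + 12/35z²
  ⇒ R(z) = 1 + z + 12/35z².

Boundary: |R(x)|=1, x<0.
x=-1.6: |R|=0.2777
R=1: x+12/35x²=0 ⇒ x=−35/12=-2.9167; min R=1−1/(4·12/35)=0.2708>−1
Confirm numerically:
  x=-2.863: |R|=0.94732 <1
  x=-1.847: |R|=0.32263 <1
  x=-1.295: |R|=0.27998 <1
  x=-3.469: |R|=1.65693 >1
  x=-3.323: |R|=1.46294 >1
  x=-3.317: |R|=1.45528 >1
So |R|<1 on (-2.9167, 0).

(-2.9167,0); λ=-2 ⇒ h* = (35/12)/2 = 1.4583.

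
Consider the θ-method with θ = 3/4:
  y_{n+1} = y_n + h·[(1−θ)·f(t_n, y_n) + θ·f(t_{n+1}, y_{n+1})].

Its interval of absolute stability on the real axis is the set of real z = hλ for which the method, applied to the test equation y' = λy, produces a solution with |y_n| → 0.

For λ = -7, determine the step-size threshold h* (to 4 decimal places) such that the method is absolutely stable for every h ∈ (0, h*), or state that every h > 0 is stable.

interval (−∞, 0). Any h>0 works for λ=-7.

Set f=λy, z=hλ:
  y_{n+1} = y_n + z·[1/4·y_n + 3/4·y_{n+1}] ⇒ (1 − 3/4z)y_{n+1} = (1 + 1/4z)y_n
  so R(z) = (1 + 1/4z)/(1 − 3/4z).

Find x<0 with |R(x)|<1.
x=-0.99: |R|=0.4319
x=-2: |R|=0.2000
x=-10: |R|=0.1765
x=-100: |R|=0.3158
θ=3/4≥1/2 ⇒ |1+1/4x|<|1−3/4x| ∀x<0 ⇒ interval (−∞,0).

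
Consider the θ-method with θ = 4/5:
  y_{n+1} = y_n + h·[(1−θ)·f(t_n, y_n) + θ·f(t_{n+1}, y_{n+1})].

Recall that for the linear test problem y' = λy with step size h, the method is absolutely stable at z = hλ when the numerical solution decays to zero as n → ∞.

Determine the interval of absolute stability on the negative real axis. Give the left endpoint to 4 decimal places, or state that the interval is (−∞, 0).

interval (−∞, 0).

Set f=λy, z=hλ:
  y_{n+1} = y_n + z·[1/5·y_n + 4/5·y_{n+1}] ⇒ (1 − 4/5z)y_{n+1} = (1 + 1/5z)y_n
  Hence R(z) = (1 + 1/5z)/(1 − 4/5z).

Need |R(x)|<1, x<0.
x=-0.68: |R|=0.5596
x=-2: |R|=0.2308
x=-10: |R|=0.1111
x=-100: |R|=0.2346
θ=4/5≥1/2 ⇒ |1+1/5x|<|1−4/5x| ∀x<0 ⇒ stable on all of ℝ⁻.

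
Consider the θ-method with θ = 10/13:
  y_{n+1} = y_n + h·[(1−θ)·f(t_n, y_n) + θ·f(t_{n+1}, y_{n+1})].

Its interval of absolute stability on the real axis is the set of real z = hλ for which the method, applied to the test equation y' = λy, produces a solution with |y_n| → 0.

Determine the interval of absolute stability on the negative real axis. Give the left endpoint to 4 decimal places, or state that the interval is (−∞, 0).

interval (−∞, 0).

On y'=λy, z=hλ:
  y_{n+1} = y_n + z·[3/13·y_n + 10/13·y_{n+1}] ⇒ (1 − 10/13z)y_{n+1} = (1 + 3/13z)y_n
  R(z) = (1 + 3/13z)/(1 − 10/13z).

Solve |R(x)|<1 on ℝ⁻.
x=-0.47: |R|=0.6548
x=-2: |R|=0.2121
x=-10: |R|=0.1504
x=-100: |R|=0.2833
θ=10/13≥1/2 ⇒ |1+3/13x|<|1−10/13x| ∀x<0 ⇒ stable on all of ℝ⁻.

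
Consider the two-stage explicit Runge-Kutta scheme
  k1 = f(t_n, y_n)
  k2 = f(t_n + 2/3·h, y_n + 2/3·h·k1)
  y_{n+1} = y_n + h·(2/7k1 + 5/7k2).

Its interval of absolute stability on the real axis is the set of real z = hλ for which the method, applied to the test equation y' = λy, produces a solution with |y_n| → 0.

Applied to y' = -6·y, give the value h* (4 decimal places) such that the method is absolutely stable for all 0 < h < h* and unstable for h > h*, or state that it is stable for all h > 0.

Test eqn y'=λy, z=hλ:
  k1=λy_n ⇒ h·k1=z·y_n;  k2=λ(1+2/3z)y_n ⇒ h·k2=z(1+2/3z)y_n
  y_{n+1}/y_n = 1 + 2/7z + 5/7z(1+2/3z) = 1 + z + 10/21z²
  Hence R(z) = 1 + z + 10/21z².

Find x<0 with |R(x)|<1.
x=-0.62: |R|=0.5630
R=1: x+10/21x²=0 ⇒ x=−21/10=-2.1000; min R=1−1/(4·10/21)=0.4750>−1
Confirm numerically:
  x=-1.861: |R|=0.78820 <1
  x=-1.774: |R|=0.72461 <1
  x=-1.447: |R|=0.55005 <1
  x=-1.108: |R|=0.47660 <1
  x=-2.553: |R|=1.55072 >1
  x=-2.497: |R|=1.47205 >1
Interval (-2.1000, 0).

(-2.1000,0); λ=-6 ⇒ h* = (21/10)/6 = 0.3500.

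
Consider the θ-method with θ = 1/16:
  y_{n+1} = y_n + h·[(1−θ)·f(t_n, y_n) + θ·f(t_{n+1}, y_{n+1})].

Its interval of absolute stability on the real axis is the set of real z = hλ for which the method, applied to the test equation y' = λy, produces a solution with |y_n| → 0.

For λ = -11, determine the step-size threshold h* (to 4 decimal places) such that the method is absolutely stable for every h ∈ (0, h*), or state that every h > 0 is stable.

Test eqn y'=λy, z=hλ:
  y_{n+1} = y_n + z·[15/16·y_n + 1/16·y_{n+1}] ⇒ (1 − 1/16z)y_{n+1} = (1 + 15/16z)y_n
  R(z) = (1 + 15/16z)/(1 − 1/16z).

Need |R(x)|<1, x<0.
x=-1.54: |R|=0.4048
R=−1: 1+15/16x = −1+1/16x ⇒ -7/8x=2 ⇒ x=2/(-7/8)=-2.2857
Confirm numerically:
  x=-1.841: |R|=0.65103 <1
  x=-1.390: |R|=0.27890 <1
  x=-1.071: |R|=0.00381 <1
  x=-2.662: |R|=1.28228 >1
  x=-2.593: |R|=1.23138 >1
  x=-2.472: |R|=1.14119 >1
So |R|<1 on (-2.2857, 0).

(-2.2857,0); λ=-11 ⇒ h* = (16/7)/11 = 0.2078.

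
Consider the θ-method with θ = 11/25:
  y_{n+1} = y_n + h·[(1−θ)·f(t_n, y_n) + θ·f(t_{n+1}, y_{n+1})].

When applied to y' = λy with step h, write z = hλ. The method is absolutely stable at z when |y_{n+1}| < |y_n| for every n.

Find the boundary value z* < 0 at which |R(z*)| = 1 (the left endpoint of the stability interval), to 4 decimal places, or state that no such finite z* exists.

Set f=λy, z=hλ:
  y_{n+1} = y_n + z·[14/25·y_n + 11/25·y_{n+1}] ⇒ (1 − 11/25z)y_{n+1} = (1 + 14/25z)y_n
  R(z) = (1 + 14/25z)/(1 − 11/25z).

Find x<0 with |R(x)|<1.
x=-1.52: |R|=0.0892
R=−1: 1+14/25x = −1+11/25x ⇒ -3/25x=2 ⇒ x=2/(-3/25)=-16.6667
Confirm numerically:
  x=-14.061: |R|=0.95649 <1
  x=-8.951: |R|=0.81252 <1
  x=-8.316: |R|=0.78492 <1
  x=-7.457: |R|=0.74185 <1
  x=-17.113: |R|=1.00628 >1
  x=-17.093: |R|=1.00600 >1
  x=-16.756: |R|=1.00128 >1
Interval (-16.6667, 0).

left endpoint -16.6667.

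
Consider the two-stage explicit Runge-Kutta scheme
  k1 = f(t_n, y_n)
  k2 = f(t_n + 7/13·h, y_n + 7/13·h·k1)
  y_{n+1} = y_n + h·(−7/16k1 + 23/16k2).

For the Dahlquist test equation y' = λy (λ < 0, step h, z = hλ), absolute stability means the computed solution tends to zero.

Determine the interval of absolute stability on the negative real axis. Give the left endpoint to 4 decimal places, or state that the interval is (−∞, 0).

z∈(-1.2919,0).

On y'=λy, z=hλ:
  k1=λy_n ⇒ h·k1=z·y_n;  k2=λ(1+7/13z)y_n ⇒ h·k2=z(1+7/13z)y_n
  y_{n+1}/y_n = 1 − 7/16z + 23/16z(1+7/13z) = 1 + z + 161/208z²
  Hence R(z) = 1 + z + 161/208z².

Find x<0 with |R(x)|<1.
x=-0.42: |R|=0.7165
R=1: x+161/208x²=0 ⇒ x=−208/161=-1.2919; min R=1−1/(4·161/208)=0.6770>−1
Confirm numerically:
  x=-1.086: |R|=0.82690 <1
  x=-0.885: |R|=0.72125 <1
  x=-0.627: |R|=0.67730 <1
  x=-0.613: |R|=0.67786 <1
  x=-1.483: |R|=1.21933 >1
  x=-1.447: |R|=1.17369 >1
  x=-1.422: |R|=1.14317 >1
Interval (-1.2919, 0).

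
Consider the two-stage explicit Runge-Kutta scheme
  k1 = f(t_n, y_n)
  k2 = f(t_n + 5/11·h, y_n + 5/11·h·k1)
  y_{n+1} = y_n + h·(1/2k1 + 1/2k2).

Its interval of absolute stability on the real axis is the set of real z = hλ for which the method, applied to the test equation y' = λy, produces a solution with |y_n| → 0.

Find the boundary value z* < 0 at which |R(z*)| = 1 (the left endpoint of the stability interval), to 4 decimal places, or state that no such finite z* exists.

z* = -4.4000.

Test eqn y'=λy, z=hλ:
  k1=λy_n ⇒ h·k1=z·y_n;  k2=λ(1+5/11z)y_n ⇒ h·k2=z(1+5/11z)y_n
  y_{n+1}/y_n = 1 + 1/2z + 1/2z(1+5/11z) = 1 + z + 5/22z²
  R(z) = 1 + z + 5/22z².

Boundary: |R(x)|=1, x<0.
x=-1.31: |R|=0.0800
R=1: x+5/22x²=0 ⇒ x=−22/5=-4.4000; min R=1−1/(4·5/22)=-0.1000>−1
Confirm numerically:
  x=-3.029: |R|=0.05619 <1
  x=-2.463: |R|=0.08428 <1
  x=-2.305: |R|=0.09749 <1
  x=-2.133: |R|=0.09898 <1
  x=-4.899: |R|=1.55559 >1
  x=-4.641: |R|=1.25420 >1
  x=-4.615: |R|=1.22551 >1
Stable set (-4.4000, 0).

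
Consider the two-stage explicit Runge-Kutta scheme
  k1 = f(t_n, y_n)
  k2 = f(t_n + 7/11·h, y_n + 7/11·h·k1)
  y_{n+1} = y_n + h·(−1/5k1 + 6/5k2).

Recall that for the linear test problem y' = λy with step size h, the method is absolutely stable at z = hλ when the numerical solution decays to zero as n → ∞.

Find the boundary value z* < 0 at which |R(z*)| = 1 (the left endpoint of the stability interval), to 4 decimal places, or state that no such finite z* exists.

On y'=λy, z=hλ:
  k1=λy_n ⇒ h·k1=z·y_n;  k2=λ(1+7/11z)y_n ⇒ h·k2=z(1+7/11z)y_n
  y_{n+1}/y_n = 1 − 1/5z + 6/5z(1+7/11z) = 1 + z + 42/55z²
  so R(z) = 1 + z + 42/55z².

Need |R(x)|<1, x<0.
x=-1.39: |R|=1.0854
R=1: x+42/55x²=0 ⇒ x=−55/42=-1.3095; min R=1−1/(4·42/55)=0.6726>−1
Confirm numerically:
  x=-1.229: |R|=0.92443 <1
  x=-1.074: |R|=0.80684 <1
  x=-0.835: |R|=0.69743 <1
  x=-1.695: |R|=1.49895 >1
  x=-1.651: |R|=1.43052 >1
  x=-1.402: |R|=1.09901 >1
Interval (-1.3095, 0).

z* = -1.3095.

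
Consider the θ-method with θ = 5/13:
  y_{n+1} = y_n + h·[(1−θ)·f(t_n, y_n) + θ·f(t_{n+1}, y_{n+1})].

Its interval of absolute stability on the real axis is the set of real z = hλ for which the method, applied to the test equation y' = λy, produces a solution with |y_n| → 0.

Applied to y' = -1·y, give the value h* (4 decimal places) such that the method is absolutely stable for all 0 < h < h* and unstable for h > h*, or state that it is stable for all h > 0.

(-8.6667,0); λ=-1 ⇒ h* = (26/3)/1 = 8.6667.

With y'=λy (z=hλ):
  y_{n+1} = y_n + z·[8/13·y_n + 5/13·y_{n+1}] ⇒ (1 − 5/13z)y_{n+1} = (1 + 8/13z)y_n
  so R(z) = (1 + 8/13z)/(1 − 5/13z).

Find x<0 with |R(x)|<1.
x=-1.67: |R|=0.0169
R=−1: 1+8/13x = −1+5/13x ⇒ -3/13x=2 ⇒ x=2/(-3/13)=-8.6667
Confirm numerically:
  x=-7.751: |R|=0.94692 <1
  x=-4.461: |R|=0.64263 <1
  x=-3.711: |R|=0.52885 <1
  x=-9.168: |R|=1.02556 >1
  x=-8.789: |R|=1.00644 >1
Interval (-8.6667, 0).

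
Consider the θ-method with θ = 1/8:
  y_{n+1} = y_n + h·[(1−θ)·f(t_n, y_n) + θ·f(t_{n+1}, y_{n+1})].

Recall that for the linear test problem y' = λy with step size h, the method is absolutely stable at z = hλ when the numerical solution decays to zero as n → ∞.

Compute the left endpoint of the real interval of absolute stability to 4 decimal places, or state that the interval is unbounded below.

On y'=λy, z=hλ:
  y_{n+1} = y_n + z·[7/8·y_n + 1/8·y_{n+1}] ⇒ (1 − 1/8z)y_{n+1} = (1 + 7/8z)y_n
  Hence R(z) = (1 + 7/8z)/(1 − 1/8z).

Solve |R(x)|<1 on ℝ⁻.
x=-0.73: |R|=0.3310
R=−1: 1+7/8x = −1+1/8x ⇒ -3/4x=2 ⇒ x=2/(-3/4)=-2.6667
Confirm numerically:
  x=-2.262: |R|=0.76340 <1
  x=-1.402: |R|=0.19294 <1
  x=-1.117: |R|=0.01985 <1
  x=-3.252: |R|=1.31212 >1
  x=-2.987: |R|=1.17493 >1
  x=-2.687: |R|=1.01142 >1
Stable set (-2.6667, 0).

left endpoint -2.6667.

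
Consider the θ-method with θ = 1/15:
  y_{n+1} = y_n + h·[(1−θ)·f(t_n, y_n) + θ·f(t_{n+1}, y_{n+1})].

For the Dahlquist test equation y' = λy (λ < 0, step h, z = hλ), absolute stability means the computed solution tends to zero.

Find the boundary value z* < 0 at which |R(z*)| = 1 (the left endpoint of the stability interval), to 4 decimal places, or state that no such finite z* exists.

Test eqn y'=λy, z=hλ:
  y_{n+1} = y_n + z·[14/15·y_n + 1/15·y_{n+1}] ⇒ (1 − 1/15z)y_{n+1} = (1 + 14/15z)y_n
  ⇒ R(z) = (1 + 14/15z)/(1 − 1/15z).

Boundary: |R(x)|=1, x<0.
x=-1.58: |R|=0.4294
R=−1: 1+14/15x = −1+1/15x ⇒ -13/15x=2 ⇒ x=2/(-13/15)=-2.3077
Confirm numerically:
  x=-1.730: |R|=0.55111 <1
  x=-1.453: |R|=0.32468 <1
  x=-1.358: |R|=0.24526 <1
  x=-2.795: |R|=1.35600 >1
  x=-2.485: |R|=1.13183 >1
  x=-2.361: |R|=1.03992 >1
So |R|<1 on (-2.3077, 0).

left endpoint -2.3077.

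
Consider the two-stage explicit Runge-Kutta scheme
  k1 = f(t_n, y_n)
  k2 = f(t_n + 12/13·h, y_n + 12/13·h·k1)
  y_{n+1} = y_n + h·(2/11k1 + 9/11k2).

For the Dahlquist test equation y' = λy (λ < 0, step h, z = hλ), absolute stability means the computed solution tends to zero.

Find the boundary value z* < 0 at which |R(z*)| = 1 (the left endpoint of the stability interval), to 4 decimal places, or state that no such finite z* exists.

left endpoint -1.3241.

On y'=λy, z=hλ:
  k1=λy_n ⇒ h·k1=z·y_n;  k2=λ(1+12/13z)y_n ⇒ h·k2=z(1+12/13z)y_n
  y_{n+1}/y_n = 1 + 2/11z + 9/11z(1+12/13z) = 1 + z + 108/143z²
  R(z) = 1 + z + 108/143z².

Boundary: |R(x)|=1, x<0.
x=-0.82: |R|=0.6878
R=1: x+108/143x²=0 ⇒ x=−143/108=-1.3241; min R=1−1/(4·108/143)=0.6690>−1
Confirm numerically:
  x=-1.040: |R|=0.77687 <1
  x=-0.951: |R|=0.73204 <1
  x=-0.724: |R|=0.67188 <1
  x=-1.908: |R|=1.84144 >1
  x=-1.857: |R|=1.74742 >1
So |R|<1 on (-1.3241, 0).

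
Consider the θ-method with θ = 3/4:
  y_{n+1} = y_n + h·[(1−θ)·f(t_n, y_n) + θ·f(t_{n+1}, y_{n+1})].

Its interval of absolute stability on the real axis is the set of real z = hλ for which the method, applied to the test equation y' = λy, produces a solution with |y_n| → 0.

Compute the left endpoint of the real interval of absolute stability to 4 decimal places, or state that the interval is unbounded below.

Set f=λy, z=hλ:
  y_{n+1} = y_n + z·[1/4·y_n + 3/4·y_{n+1}] ⇒ (1 − 3/4z)y_{n+1} = (1 + 1/4z)y_n
  Hence R(z) = (1 + 1/4z)/(1 − 3/4z).

Need |R(x)|<1, x<0.
x=-0.88: |R|=0.4699
x=-2: |R|=0.2000
x=-10: |R|=0.1765
x=-100: |R|=0.3158
θ=3/4≥1/2 ⇒ |1+1/4x|<|1−3/4x| ∀x<0 ⇒ interval (−∞,0).

unbounded; (−∞, 0).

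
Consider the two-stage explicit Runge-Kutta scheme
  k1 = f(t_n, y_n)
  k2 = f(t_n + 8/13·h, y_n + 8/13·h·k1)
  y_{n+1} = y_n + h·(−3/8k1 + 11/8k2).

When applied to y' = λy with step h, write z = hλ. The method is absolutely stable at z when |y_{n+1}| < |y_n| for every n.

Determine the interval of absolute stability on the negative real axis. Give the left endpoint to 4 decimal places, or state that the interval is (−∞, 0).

Set f=λy, z=hλ:
  k1=λy_n ⇒ h·k1=z·y_n;  k2=λ(1+8/13z)y_n ⇒ h·k2=z(1+8/13z)y_n
  y_{n+1}/y_n = 1 − 3/8z + 11/8z(1+8/13z) = 1 + z + 11/13z²
  so R(z) = 1 + z + 11/13z².

Need |R(x)|<1, x<0.
x=-0.48: |R|=0.7150
R=1: x+11/13x²=0 ⇒ x=−13/11=-1.1818; min R=1−1/(4·11/13)=0.7045>−1
Confirm numerically:
  x=-1.066: |R|=0.89553 <1
  x=-1.024: |R|=0.86326 <1
  x=-0.988: |R|=0.83797 <1
  x=-1.746: |R|=1.83351 >1
  x=-1.610: |R|=1.58332 >1
So |R|<1 on (-1.1818, 0).

(-1.1818, 0).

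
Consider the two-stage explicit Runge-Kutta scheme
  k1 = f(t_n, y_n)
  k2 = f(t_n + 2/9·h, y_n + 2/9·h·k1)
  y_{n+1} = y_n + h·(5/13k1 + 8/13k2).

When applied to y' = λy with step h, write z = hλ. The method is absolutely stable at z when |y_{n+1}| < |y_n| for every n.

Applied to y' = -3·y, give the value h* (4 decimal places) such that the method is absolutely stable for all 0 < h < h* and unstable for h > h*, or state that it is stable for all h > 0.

(-7.3125,0); λ=-3 ⇒ h* = (117/16)/3 = 2.4375.

Set f=λy, z=hλ:
  k1=λy_n ⇒ h·k1=z·y_n;  k2=λ(1+2/9z)y_n ⇒ h·k2=z(1+2/9z)y_n
  y_{n+1}/y_n = 1 + 5/13z + 8/13z(1+2/9z) = 1 + z + 16/117z²
  Hence R(z) = 1 + z + 16/117z².

Find x<0 with |R(x)|<1.
x=-0.46: |R|=0.5689
R=1: x+16/117x²=0 ⇒ x=−117/16=-7.3125; min R=1−1/(4·16/117)=-0.8281>−1
Confirm numerically:
  x=-4.681: |R|=0.68452 <1
  x=-4.071: |R|=0.80460 <1
  x=-3.845: |R|=0.82325 <1
  x=-7.696: |R|=1.40361 >1
  x=-7.577: |R|=1.27407 >1
Interval (-7.3125, 0).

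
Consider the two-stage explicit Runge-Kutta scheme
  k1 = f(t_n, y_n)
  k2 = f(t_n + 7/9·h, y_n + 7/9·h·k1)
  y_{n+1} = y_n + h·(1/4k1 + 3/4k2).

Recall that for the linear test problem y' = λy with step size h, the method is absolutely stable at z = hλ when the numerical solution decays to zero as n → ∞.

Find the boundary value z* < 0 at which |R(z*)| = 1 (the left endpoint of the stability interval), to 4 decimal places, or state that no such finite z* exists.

z* = -1.7143.

With y'=λy (z=hλ):
  k1=λy_n ⇒ h·k1=z·y_n;  k2=λ(1+7/9z)y_n ⇒ h·k2=z(1+7/9z)y_n
  y_{n+1}/y_n = 1 + 1/4z + 3/4z(1+7/9z) = 1 + z + 7/12z²
  R(z) = 1 + z + 7/12z².

Need |R(x)|<1, x<0.
x=-1.33: |R|=0.7019
R=1: x+7/12x²=0 ⇒ x=−12/7=-1.7143; min R=1−1/(4·7/12)=0.5714>−1
Confirm numerically:
  x=-1.368: |R|=0.72366 <1
  x=-1.329: |R|=0.70131 <1
  x=-0.833: |R|=0.57177 <1
  x=-0.760: |R|=0.57693 <1
  x=-2.300: |R|=1.78583 >1
  x=-2.228: |R|=1.66766 >1
  x=-2.207: |R|=1.63433 >1
So |R|<1 on (-1.7143, 0).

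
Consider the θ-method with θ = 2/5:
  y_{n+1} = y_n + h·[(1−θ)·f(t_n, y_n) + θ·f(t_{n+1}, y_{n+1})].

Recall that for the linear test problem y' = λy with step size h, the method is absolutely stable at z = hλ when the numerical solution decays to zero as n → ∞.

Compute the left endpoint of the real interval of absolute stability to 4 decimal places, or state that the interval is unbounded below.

z* = -10.0000.

With y'=λy (z=hλ):
  y_{n+1} = y_n + z·[3/5·y_n + 2/5·y_{n+1}] ⇒ (1 − 2/5z)y_{n+1} = (1 + 3/5z)y_n
  Hence R(z) = (1 + 3/5z)/(1 − 2/5z).

Solve |R(x)|<1 on ℝ⁻.
x=-1.8: |R|=0.0465
R=−1: 1+3/5x = −1+2/5x ⇒ -1/5x=2 ⇒ x=2/(-1/5)=-10.0000
Confirm numerically:
  x=-8.106: |R|=0.91071 <1
  x=-7.579: |R|=0.87990 <1
  x=-5.965: |R|=0.76167 <1
  x=-10.390: |R|=1.01513 >1
  x=-10.231: |R|=1.00907 >1
Interval (-10.0000, 0).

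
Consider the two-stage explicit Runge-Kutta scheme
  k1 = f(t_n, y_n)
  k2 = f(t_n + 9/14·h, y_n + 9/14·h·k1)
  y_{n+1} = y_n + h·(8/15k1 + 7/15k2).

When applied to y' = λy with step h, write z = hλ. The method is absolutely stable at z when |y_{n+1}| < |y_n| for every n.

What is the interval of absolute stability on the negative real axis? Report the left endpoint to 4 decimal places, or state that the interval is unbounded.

Test eqn y'=λy, z=hλ:
  k1=λy_n ⇒ h·k1=z·y_n;  k2=λ(1+9/14z)y_n ⇒ h·k2=z(1+9/14z)y_n
  y_{n+1}/y_n = 1 + 8/15z + 7/15z(1+9/14z) = 1 + z + 3/10z²
  so R(z) = 1 + z + 3/10z².

Need |R(x)|<1, x<0.
x=-1.37: |R|=0.1931
R=1: x+3/10x²=0 ⇒ x=−10/3=-3.3333; min R=1−1/(4·3/10)=0.1667>−1
Confirm numerically:
  x=-3.255: |R|=0.92351 <1
  x=-2.596: |R|=0.42576 <1
  x=-1.804: |R|=0.17232 <1
  x=-3.917: |R|=1.68587 >1
  x=-3.404: |R|=1.07216 >1
Stable set (-3.3333, 0).

(-3.3333, 0).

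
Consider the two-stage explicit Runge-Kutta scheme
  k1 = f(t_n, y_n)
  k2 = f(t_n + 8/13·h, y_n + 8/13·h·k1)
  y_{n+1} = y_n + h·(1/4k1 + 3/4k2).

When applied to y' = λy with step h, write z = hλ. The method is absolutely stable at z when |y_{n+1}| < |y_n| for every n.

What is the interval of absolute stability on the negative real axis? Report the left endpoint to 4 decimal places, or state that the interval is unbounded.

z∈(-2.1667,0).

Set f=λy, z=hλ:
  k1=λy_n ⇒ h·k1=z·y_n;  k2=λ(1+8/13z)y_n ⇒ h·k2=z(1+8/13z)y_n
  y_{n+1}/y_n = 1 + 1/4z + 3/4z(1+8/13z) = 1 + z + 6/13z²
  Hence R(z) = 1 + z + 6/13z².

Boundary: |R(x)|=1, x<0.
x=-0.43: |R|=0.6553
R=1: x+6/13x²=0 ⇒ x=−13/6=-2.1667; min R=1−1/(4·6/13)=0.4583>−1
Confirm numerically:
  x=-1.725: |R|=0.64837 <1
  x=-1.547: |R|=0.55756 <1
  x=-0.893: |R|=0.47505 <1
  x=-2.607: |R|=1.52982 >1
  x=-2.306: |R|=1.14829 >1
  x=-2.226: |R|=1.06096 >1
So |R|<1 on (-2.1667, 0).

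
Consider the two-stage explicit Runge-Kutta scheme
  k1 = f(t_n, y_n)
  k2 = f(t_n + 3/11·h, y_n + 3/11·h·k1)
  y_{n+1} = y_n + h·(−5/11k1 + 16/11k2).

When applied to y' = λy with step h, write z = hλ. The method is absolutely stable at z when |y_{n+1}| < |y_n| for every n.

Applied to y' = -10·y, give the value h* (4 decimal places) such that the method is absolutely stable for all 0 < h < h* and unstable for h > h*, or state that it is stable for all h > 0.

(-2.5208,0); λ=-10 ⇒ h* = (121/48)/10 = 0.2521.

Set f=λy, z=hλ:
  k1=λy_n ⇒ h·k1=z·y_n;  k2=λ(1+3/11z)y_n ⇒ h·k2=z(1+3/11z)y_n
  y_{n+1}/y_n = 1 − 5/11z + 16/11z(1+3/11z) = 1 + z + 48/121z²
  so R(z) = 1 + z + 48/121z².

Find x<0 with |R(x)|<1.
x=-1.29: |R|=0.3701
R=1: x+48/121x²=0 ⇒ x=−121/48=-2.5208; min R=1−1/(4·48/121)=0.3698>−1
Confirm numerically:
  x=-2.492: |R|=0.97150 <1
  x=-1.832: |R|=0.49939 <1
  x=-1.418: |R|=0.37964 <1
  x=-1.223: |R|=0.37035 <1
  x=-3.002: |R|=1.57301 >1
  x=-2.882: |R|=1.41291 >1
Interval (-2.5208, 0).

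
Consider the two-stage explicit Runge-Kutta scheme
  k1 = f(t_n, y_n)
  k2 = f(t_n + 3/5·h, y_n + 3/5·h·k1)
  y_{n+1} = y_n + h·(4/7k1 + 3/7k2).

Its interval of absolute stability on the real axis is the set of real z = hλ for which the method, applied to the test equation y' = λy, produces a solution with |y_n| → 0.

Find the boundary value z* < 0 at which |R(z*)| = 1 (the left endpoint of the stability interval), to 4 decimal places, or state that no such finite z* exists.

z* = -3.8889.

Set f=λy, z=hλ:
  k1=λy_n ⇒ h·k1=z·y_n;  k2=λ(1+3/5z)y_n ⇒ h·k2=z(1+3/5z)y_n
  y_{n+1}/y_n = 1 + 4/7z + 3/7z(1+3/5z) = 1 + z + 9/35z²
  ⇒ R(z) = 1 + z + 9/35z².

Find x<0 with |R(x)|<1.
x=-0.74: |R|=0.4008
R=1: x+9/35x²=0 ⇒ x=−35/9=-3.8889; min R=1−1/(4·9/35)=0.0278>−1
Confirm numerically:
  x=-3.782: |R|=0.89605 <1
  x=-3.251: |R|=0.46674 <1
  x=-1.622: |R|=0.05451 <1
  x=-4.315: |R|=1.47280 >1
  x=-4.017: |R|=1.13233 >1
  x=-3.944: |R|=1.05589 >1
Stable set (-3.8889, 0).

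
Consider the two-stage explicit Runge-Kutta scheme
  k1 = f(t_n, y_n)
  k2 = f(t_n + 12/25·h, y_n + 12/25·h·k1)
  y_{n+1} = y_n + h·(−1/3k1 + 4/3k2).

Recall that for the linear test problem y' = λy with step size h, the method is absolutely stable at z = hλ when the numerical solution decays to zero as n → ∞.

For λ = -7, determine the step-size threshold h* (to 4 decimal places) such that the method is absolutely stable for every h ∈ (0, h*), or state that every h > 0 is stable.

(-1.5625,0); λ=-7 ⇒ h* = (25/16)/7 = 0.2232.

With y'=λy (z=hλ):
  k1=λy_n ⇒ h·k1=z·y_n;  k2=λ(1+12/25z)y_n ⇒ h·k2=z(1+12/25z)y_n
  y_{n+1}/y_n = 1 − 1/3z + 4/3z(1+12/25z) = 1 + z + 16/25z²
  ⇒ R(z) = 1 + z + 16/25z².

Need |R(x)|<1, x<0.
x=-0.84: |R|=0.6116
R=1: x+16/25x²=0 ⇒ x=−25/16=-1.5625; min R=1−1/(4·16/25)=0.6094>−1
Confirm numerically:
  x=-1.117: |R|=0.68152 <1
  x=-0.906: |R|=0.61934 <1
  x=-0.794: |R|=0.60948 <1
  x=-2.148: |R|=1.80490 >1
  x=-1.991: |R|=1.54601 >1
  x=-1.918: |R|=1.43638 >1
Stable set (-1.5625, 0).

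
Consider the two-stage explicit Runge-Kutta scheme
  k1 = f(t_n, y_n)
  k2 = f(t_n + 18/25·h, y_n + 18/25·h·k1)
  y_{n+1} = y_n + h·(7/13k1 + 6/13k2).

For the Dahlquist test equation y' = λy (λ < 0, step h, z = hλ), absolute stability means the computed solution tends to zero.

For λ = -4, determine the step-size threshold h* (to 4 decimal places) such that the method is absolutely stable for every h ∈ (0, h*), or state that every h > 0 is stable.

(-3.0093,0); λ=-4 ⇒ h* = (325/108)/4 = 0.7523.

On y'=λy, z=hλ:
  k1=λy_n ⇒ h·k1=z·y_n;  k2=λ(1+18/25z)y_n ⇒ h·k2=z(1+18/25z)y_n
  y_{n+1}/y_n = 1 + 7/13z + 6/13z(1+18/25z) = 1 + z + 108/325z²
  ⇒ R(z) = 1 + z + 108/325z².

Need |R(x)|<1, x<0.
x=-1.45: |R|=0.2487
R=1: x+108/325x²=0 ⇒ x=−325/108=-3.0093; min R=1−1/(4·108/325)=0.2477>−1
Confirm numerically:
  x=-2.350: |R|=0.48517 <1
  x=-2.083: |R|=0.35885 <1
  x=-1.787: |R|=0.27418 <1
  x=-3.374: |R|=1.40895 >1
  x=-3.261: |R|=1.27280 >1
So |R|<1 on (-3.0093, 0).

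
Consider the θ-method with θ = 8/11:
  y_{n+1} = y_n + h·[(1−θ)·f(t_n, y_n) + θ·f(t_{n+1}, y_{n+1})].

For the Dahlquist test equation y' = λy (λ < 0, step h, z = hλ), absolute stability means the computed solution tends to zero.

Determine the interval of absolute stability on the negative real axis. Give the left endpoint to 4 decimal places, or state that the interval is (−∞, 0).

Test eqn y'=λy, z=hλ:
  y_{n+1} = y_n + z·[3/11·y_n + 8/11·y_{n+1}] ⇒ (1 − 8/11z)y_{n+1} = (1 + 3/11z)y_n
  R(z) = (1 + 3/11z)/(1 − 8/11z).

Boundary: |R(x)|=1, x<0.
x=-1.14: |R|=0.3767
x=-2: |R|=0.1852
x=-10: |R|=0.2088
x=-100: |R|=0.3564
θ=8/11≥1/2 ⇒ |1+3/11x|<|1−8/11x| ∀x<0 ⇒ unbounded interval.

unbounded; (−∞, 0).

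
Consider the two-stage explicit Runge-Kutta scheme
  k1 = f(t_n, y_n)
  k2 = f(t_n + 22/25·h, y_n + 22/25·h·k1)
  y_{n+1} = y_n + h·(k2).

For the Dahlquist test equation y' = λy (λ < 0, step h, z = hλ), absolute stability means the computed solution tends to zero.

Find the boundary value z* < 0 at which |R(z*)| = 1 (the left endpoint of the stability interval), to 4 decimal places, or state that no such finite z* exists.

Set f=λy, z=hλ:
  k1=λy_n ⇒ h·k1=z·y_n;  k2=λ(1+22/25z)y_n ⇒ h·k2=z(1+22/25z)y_n
  y_{n+1}/y_n = 1 + z(1+22/25z) = 1 + z + 22/25z²
  Hence R(z) = 1 + z + 22/25z².

Find x<0 with |R(x)|<1.
x=-1.18: |R|=1.0453
R=1: x+22/25x²=0 ⇒ x=−25/22=-1.1364; min R=1−1/(4·22/25)=0.7159>−1
Confirm numerically:
  x=-1.059: |R|=0.92790 <1
  x=-0.702: |R|=0.73167 <1
  x=-0.601: |R|=0.71686 <1
  x=-1.632: |R|=1.71181 >1
  x=-1.552: |R|=1.56766 >1
  x=-1.417: |R|=1.34994 >1
Stable set (-1.1364, 0).

left endpoint -1.1364.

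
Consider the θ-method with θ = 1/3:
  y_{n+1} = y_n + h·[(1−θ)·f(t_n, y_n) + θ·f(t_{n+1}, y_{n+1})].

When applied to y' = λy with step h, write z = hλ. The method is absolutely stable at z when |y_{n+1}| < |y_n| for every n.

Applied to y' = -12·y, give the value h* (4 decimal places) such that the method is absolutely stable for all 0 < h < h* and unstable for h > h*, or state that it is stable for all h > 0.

(-6.0000,0); λ=-12 ⇒ h* = (6)/12 = 0.5000.

Set f=λy, z=hλ:
  y_{n+1} = y_n + z·[2/3·y_n + 1/3·y_{n+1}] ⇒ (1 − 1/3z)y_{n+1} = (1 + 2/3z)y_n
  ⇒ R(z) = (1 + 2/3z)/(1 − 1/3z).

Boundary: |R(x)|=1, x<0.
x=-1.51: |R|=0.0044
R=−1: 1+2/3x = −1+1/3x ⇒ -1/3x=2 ⇒ x=2/(-1/3)=-6.0000
Confirm numerically:
  x=-5.532: |R|=0.94515 <1
  x=-5.185: |R|=0.90043 <1
  x=-4.900: |R|=0.86076 <1
  x=-3.008: |R|=0.50200 <1
  x=-6.360: |R|=1.03846 >1
  x=-6.201: |R|=1.02185 >1
  x=-6.075: |R|=1.00826 >1
Interval (-6.0000, 0).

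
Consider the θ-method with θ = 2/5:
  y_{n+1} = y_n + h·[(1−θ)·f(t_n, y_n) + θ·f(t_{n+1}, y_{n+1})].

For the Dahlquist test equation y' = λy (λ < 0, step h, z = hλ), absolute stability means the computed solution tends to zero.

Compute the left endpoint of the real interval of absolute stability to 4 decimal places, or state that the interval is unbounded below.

With y'=λy (z=hλ):
  y_{n+1} = y_n + z·[3/5·y_n + 2/5·y_{n+1}] ⇒ (1 − 2/5z)y_{n+1} = (1 + 3/5z)y_n
  R(z) = (1 + 3/5z)/(1 − 2/5z).

Boundary: |R(x)|=1, x<0.
x=-1.59: |R|=0.0281
R=−1: 1+3/5x = −1+2/5x ⇒ -1/5x=2 ⇒ x=2/(-1/5)=-10.0000
Confirm numerically:
  x=-8.652: |R|=0.93956 <1
  x=-5.961: |R|=0.76132 <1
  x=-5.777: |R|=0.74490 <1
  x=-4.599: |R|=0.61959 <1
  x=-10.186: |R|=1.00733 >1
  x=-10.107: |R|=1.00424 >1
  x=-10.096: |R|=1.00381 >1
So |R|<1 on (-10.0000, 0).

left endpoint -10.0000.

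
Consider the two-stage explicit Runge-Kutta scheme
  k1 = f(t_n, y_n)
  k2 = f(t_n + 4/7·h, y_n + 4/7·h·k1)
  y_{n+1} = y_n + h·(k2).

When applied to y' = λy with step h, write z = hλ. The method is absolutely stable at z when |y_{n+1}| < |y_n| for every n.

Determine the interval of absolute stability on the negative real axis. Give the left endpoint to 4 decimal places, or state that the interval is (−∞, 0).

Set f=λy, z=hλ:
  k1=λy_n ⇒ h·k1=z·y_n;  k2=λ(1+4/7z)y_n ⇒ h·k2=z(1+4/7z)y_n
  y_{n+1}/y_n = 1 + z(1+4/7z) = 1 + z + 4/7z²
  so R(z) = 1 + z + 4/7z².

Need |R(x)|<1, x<0.
x=-0.3: |R|=0.7514
R=1: x+4/7x²=0 ⇒ x=−7/4=-1.7500; min R=1−1/(4·4/7)=0.5625>−1
Confirm numerically:
  x=-1.629: |R|=0.88737 <1
  x=-1.458: |R|=0.75672 <1
  x=-1.109: |R|=0.59379 <1
  x=-0.869: |R|=0.56252 <1
  x=-2.278: |R|=1.68731 >1
  x=-2.272: |R|=1.67771 >1
So |R|<1 on (-1.7500, 0).

z∈(-1.7500,0).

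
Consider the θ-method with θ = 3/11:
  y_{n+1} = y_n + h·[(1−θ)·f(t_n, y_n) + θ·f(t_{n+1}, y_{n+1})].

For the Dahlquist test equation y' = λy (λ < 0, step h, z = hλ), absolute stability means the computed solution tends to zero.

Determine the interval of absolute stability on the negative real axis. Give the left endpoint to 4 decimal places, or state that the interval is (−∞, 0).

Test eqn y'=λy, z=hλ:
  y_{n+1} = y_n + z·[8/11·y_n + 3/11·y_{n+1}] ⇒ (1 − 3/11z)y_{n+1} = (1 + 8/11z)y_n
  R(z) = (1 + 8/11z)/(1 − 3/11z).

Solve |R(x)|<1 on ℝ⁻.
x=-1.35: |R|=0.0133
R=−1: 1+8/11x = −1+3/11x ⇒ -5/11x=2 ⇒ x=2/(-5/11)=-4.4000
Confirm numerically:
  x=-3.356: |R|=0.75223 <1
  x=-2.471: |R|=0.47619 <1
  x=-2.390: |R|=0.44689 <1
  x=-1.824: |R|=0.21807 <1
  x=-4.887: |R|=1.09489 >1
  x=-4.868: |R|=1.09139 >1
  x=-4.636: |R|=1.04737 >1
So |R|<1 on (-4.4000, 0).

z∈(-4.4000,0).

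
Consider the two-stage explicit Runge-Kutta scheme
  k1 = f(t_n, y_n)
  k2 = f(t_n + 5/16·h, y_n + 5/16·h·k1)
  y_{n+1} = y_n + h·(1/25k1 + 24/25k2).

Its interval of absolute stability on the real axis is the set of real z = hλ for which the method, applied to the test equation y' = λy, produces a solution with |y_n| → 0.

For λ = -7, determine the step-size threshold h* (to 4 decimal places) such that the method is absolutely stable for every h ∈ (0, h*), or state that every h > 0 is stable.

(-3.3333,0); λ=-7 ⇒ h* = (10/3)/7 = 0.4762.

Set f=λy, z=hλ:
  k1=λy_n ⇒ h·k1=z·y_n;  k2=λ(1+5/16z)y_n ⇒ h·k2=z(1+5/16z)y_n
  y_{n+1}/y_n = 1 + 1/25z + 24/25z(1+5/16z) = 1 + z + 3/10z²
  ⇒ R(z) = 1 + z + 3/10z².

Boundary: |R(x)|=1, x<0.
x=-1.64: |R|=0.1669
R=1: x+3/10x²=0 ⇒ x=−10/3=-3.3333; min R=1−1/(4·3/10)=0.1667>−1
Confirm numerically:
  x=-3.256: |R|=0.92446 <1
  x=-3.225: |R|=0.89519 <1
  x=-2.271: |R|=0.27623 <1
  x=-3.670: |R|=1.37067 >1
  x=-3.641: |R|=1.33606 >1
  x=-3.445: |R|=1.11541 >1
Stable set (-3.3333, 0).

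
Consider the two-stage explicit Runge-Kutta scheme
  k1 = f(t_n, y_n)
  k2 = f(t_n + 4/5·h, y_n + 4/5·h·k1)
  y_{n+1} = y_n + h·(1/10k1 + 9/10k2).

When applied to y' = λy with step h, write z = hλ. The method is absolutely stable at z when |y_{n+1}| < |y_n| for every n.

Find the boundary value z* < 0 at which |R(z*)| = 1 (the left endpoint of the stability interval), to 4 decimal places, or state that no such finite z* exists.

Test eqn y'=λy, z=hλ:
  k1=λy_n ⇒ h·k1=z·y_n;  k2=λ(1+4/5z)y_n ⇒ h·k2=z(1+4/5z)y_n
  y_{n+1}/y_n = 1 + 1/10z + 9/10z(1+4/5z) = 1 + z + 18/25z²
  Hence R(z) = 1 + z + 18/25z².

Need |R(x)|<1, x<0.
x=-1.51: |R|=1.1317
R=1: x+18/25x²=0 ⇒ x=−25/18=-1.3889; min R=1−1/(4·18/25)=0.6528>−1
Confirm numerically:
  x=-1.227: |R|=0.85698 <1
  x=-1.086: |R|=0.76317 <1
  x=-1.028: |R|=0.73288 <1
  x=-0.717: |R|=0.65314 <1
  x=-1.683: |R|=1.35639 >1
  x=-1.610: |R|=1.25631 >1
  x=-1.419: |R|=1.03076 >1
So |R|<1 on (-1.3889, 0).

left endpoint -1.3889.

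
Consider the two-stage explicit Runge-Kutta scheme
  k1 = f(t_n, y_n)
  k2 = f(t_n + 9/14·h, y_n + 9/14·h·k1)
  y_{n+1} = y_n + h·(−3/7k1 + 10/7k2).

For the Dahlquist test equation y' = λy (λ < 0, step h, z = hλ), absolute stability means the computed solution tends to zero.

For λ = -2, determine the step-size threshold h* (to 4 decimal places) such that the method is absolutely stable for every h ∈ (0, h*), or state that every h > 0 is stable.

(-1.0889,0); λ=-2 ⇒ h* = (49/45)/2 = 0.5444.

Test eqn y'=λy, z=hλ:
  k1=λy_n ⇒ h·k1=z·y_n;  k2=λ(1+9/14z)y_n ⇒ h·k2=z(1+9/14z)y_n
  y_{n+1}/y_n = 1 − 3/7z + 10/7z(1+9/14z) = 1 + z + 45/49z²
  ⇒ R(z) = 1 + z + 45/49z².

Boundary: |R(x)|=1, x<0.
x=-1.43: |R|=1.4480
R=1: x+45/49x²=0 ⇒ x=−49/45=-1.0889; min R=1−1/(4·45/49)=0.7278>−1
Confirm numerically:
  x=-0.681: |R|=0.74490 <1
  x=-0.674: |R|=0.74319 <1
  x=-0.567: |R|=0.72825 <1
  x=-0.516: |R|=0.72852 <1
  x=-1.469: |R|=1.51280 >1
  x=-1.271: |R|=1.21257 >1
So |R|<1 on (-1.0889, 0).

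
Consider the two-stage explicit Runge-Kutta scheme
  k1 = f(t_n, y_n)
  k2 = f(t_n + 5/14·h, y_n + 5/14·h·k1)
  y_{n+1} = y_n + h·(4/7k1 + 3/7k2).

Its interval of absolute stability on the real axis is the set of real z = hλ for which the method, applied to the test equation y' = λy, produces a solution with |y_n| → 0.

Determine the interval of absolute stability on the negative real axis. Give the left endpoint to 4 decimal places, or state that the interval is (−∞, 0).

(-6.5333, 0).

Test eqn y'=λy, z=hλ:
  k1=λy_n ⇒ h·k1=z·y_n;  k2=λ(1+5/14z)y_n ⇒ h·k2=z(1+5/14z)y_n
  y_{n+1}/y_n = 1 + 4/7z + 3/7z(1+5/14z) = 1 + z + 15/98z²
  ⇒ R(z) = 1 + z + 15/98z².

Boundary: |R(x)|=1, x<0.
x=-0.71: |R|=0.3672
R=1: x+15/98x²=0 ⇒ x=−98/15=-6.5333; min R=1−1/(4·15/98)=-0.6333>−1
Confirm numerically:
  x=-5.818: |R|=0.36299 <1
  x=-5.767: |R|=0.32355 <1
  x=-5.082: |R|=0.12893 <1
  x=-4.802: |R|=0.27253 <1
  x=-6.667: |R|=1.13640 >1
  x=-6.565: |R|=1.03182 >1
So |R|<1 on (-6.5333, 0).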